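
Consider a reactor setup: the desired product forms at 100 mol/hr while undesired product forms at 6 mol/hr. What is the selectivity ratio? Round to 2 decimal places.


S = desired product rate / undesired product rate
S = 100 / 6
S = 16.67


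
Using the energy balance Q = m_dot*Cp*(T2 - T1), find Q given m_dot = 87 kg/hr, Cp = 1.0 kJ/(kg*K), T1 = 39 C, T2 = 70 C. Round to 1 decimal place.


Q = m_dot * Cp * (T2 - T1)
Q = 87 * 1.0 * (70 - 39)
Q = 87 * 1.0 * 31
Q = 2697.0 kJ/hr


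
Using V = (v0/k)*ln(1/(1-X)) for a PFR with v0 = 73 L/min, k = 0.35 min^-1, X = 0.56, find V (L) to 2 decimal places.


V = (v0/k) * ln(1/(1-X))
V = (73/0.35) * ln(1/(1-0.56))
V = 208.571429 * ln(2.272727)
V = 208.571429 * 0.82098
V = 171.23 L


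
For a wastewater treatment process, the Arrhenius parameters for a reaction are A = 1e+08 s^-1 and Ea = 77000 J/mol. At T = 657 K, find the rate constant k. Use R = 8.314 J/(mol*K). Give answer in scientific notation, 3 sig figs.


k = A * exp(-Ea/(R*T))
k = 1e+08 * exp(-77000 / (8.314 * 657))
k = 1e+08 * exp(-14.096631)
k = 7.55e+01


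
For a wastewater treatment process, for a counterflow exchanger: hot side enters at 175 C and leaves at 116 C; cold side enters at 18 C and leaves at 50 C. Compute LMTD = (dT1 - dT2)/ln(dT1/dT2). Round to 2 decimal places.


dT1 = Th_in - Tc_out = 175 - 50 = 125
dT2 = Th_out - Tc_in = 116 - 18 = 98
LMTD = (dT1 - dT2) / ln(dT1/dT2)
LMTD = (125 - 98) / ln(125/98)
LMTD = 110.95 K


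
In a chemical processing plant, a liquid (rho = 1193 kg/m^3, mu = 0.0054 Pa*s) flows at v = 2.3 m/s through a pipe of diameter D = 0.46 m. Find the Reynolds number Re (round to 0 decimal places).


Re = rho * v * D / mu
Re = 1193 * 2.3 * 0.46 / 0.0054
Re = 1262.194 / 0.0054
Re = 233740


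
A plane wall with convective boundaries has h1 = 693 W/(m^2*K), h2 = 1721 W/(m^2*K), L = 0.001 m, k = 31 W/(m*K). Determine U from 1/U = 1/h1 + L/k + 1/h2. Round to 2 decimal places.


1/U = 1/h1 + L/k + 1/h2
1/U = 1/693 + 0.001/31 + 1/1721
1/U = 0.0014430014 + 3.22581e-05 + 0.0005810575
1/U = 0.002056317
U = 486.31 W/(m^2*K)


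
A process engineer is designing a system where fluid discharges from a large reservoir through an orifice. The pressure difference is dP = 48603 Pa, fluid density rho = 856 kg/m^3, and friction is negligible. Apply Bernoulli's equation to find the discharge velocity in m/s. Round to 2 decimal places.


v = sqrt(2*dP/rho)
v = sqrt(2*48603/856)
v = sqrt(113.558411)
v = 10.66 m/s


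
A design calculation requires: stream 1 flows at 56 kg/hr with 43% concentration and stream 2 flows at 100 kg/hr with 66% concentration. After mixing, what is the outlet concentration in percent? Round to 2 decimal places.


Mass balance on solute: F1*x1 + F2*x2 = F3*x3
F3 = F1 + F2 = 56 + 100 = 156 kg/hr
x3 = (F1*x1 + F2*x2)/F3
x3 = (56*0.43 + 100*0.66) / 156
x3 = 57.74%


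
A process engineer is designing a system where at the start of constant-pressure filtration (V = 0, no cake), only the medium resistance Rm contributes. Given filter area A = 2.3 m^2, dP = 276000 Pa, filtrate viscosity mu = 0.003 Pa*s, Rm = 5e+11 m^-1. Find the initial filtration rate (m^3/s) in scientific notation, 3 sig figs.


rate = A * dP / (mu * Rm)
rate = 2.3 * 276000 / (0.003 * 5e+11)
rate = 634800.0 / 1.500e+09
rate = 4.23e-04 m^3/s


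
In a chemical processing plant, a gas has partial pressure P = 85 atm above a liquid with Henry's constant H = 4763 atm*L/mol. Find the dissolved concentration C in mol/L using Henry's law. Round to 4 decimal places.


C = P / H
C = 85 / 4763
C = 0.0178 mol/L


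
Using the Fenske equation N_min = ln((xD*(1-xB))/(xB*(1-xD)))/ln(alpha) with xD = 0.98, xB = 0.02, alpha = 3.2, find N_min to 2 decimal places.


N_min = ln((xD*(1-xB))/(xB*(1-xD))) / ln(alpha)
Numerator inside ln: 0.9604 / 0.0004 = 2401.0
ln(2401.0) = 7.783641
ln(alpha) = ln(3.2) = 1.163151
N_min = 7.783641 / 1.163151 = 6.69


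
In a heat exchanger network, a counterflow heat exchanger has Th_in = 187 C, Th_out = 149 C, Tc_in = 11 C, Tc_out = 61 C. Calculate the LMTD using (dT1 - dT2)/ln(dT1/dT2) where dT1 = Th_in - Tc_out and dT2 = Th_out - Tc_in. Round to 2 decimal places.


dT1 = Th_in - Tc_out = 187 - 61 = 126
dT2 = Th_out - Tc_in = 149 - 11 = 138
LMTD = (dT1 - dT2) / ln(dT1/dT2)
LMTD = (126 - 138) / ln(126/138)
LMTD = 131.91 K


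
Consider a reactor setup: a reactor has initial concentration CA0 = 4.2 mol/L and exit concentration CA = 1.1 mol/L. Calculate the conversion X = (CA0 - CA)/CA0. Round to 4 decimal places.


X = (CA0 - CA) / CA0
X = (4.2 - 1.1) / 4.2
X = 3.1 / 4.2
X = 0.7381


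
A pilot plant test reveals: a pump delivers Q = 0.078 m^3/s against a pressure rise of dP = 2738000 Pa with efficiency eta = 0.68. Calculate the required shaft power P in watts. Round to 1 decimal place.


P = Q * dP / eta
P = 0.078 * 2738000 / 0.68
P = 213564.0 / 0.68
P = 314064.7 W


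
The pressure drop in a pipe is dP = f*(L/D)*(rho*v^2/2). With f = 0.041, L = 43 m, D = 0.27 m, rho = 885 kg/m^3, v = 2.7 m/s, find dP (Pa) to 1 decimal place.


dP = f * (L/D) * (rho*v^2/2)
dP = 0.041 * (43/0.27) * (885*2.7^2/2)
L/D = 159.25925926
rho*v^2/2 = 885*7.29/2 = 3225.825
dP = 0.041 * 159.25925926 * 3225.825
dP = 21063.4 Pa


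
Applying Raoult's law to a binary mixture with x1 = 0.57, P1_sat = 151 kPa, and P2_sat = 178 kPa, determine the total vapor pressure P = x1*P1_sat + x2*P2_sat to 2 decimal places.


P = x1*P1_sat + x2*P2_sat
x2 = 1 - x1 = 1 - 0.57 = 0.43
P = 0.57*151 + 0.43*178
P = 86.07 + 76.54
P = 162.61 kPa


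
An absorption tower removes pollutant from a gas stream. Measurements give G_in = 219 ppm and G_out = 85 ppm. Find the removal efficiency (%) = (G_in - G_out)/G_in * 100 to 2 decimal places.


Efficiency = (G_in - G_out) / G_in * 100%
Efficiency = (219 - 85) / 219 * 100
Efficiency = 134 / 219 * 100
Efficiency = 61.19%


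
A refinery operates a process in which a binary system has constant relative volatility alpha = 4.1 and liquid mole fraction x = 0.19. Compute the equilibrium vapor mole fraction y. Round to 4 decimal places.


y = alpha*x / (1 + (alpha-1)*x)
y = 4.1*0.19 / (1 + (4.1-1)*0.19)
y = 0.779 / (1 + 0.589)
y = 0.779 / 1.589
y = 0.4902


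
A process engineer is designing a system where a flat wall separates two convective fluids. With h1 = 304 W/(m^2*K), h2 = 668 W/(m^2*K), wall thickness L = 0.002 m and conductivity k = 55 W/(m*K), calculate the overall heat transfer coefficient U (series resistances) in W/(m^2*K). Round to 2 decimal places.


1/U = 1/h1 + L/k + 1/h2
1/U = 1/304 + 0.002/55 + 1/668
1/U = 0.0032894737 + 3.63636e-05 + 0.001497006
1/U = 0.0048228433
U = 207.35 W/(m^2*K)


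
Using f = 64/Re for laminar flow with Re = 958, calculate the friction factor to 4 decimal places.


f = 64 / Re
f = 64 / 958
f = 0.0668


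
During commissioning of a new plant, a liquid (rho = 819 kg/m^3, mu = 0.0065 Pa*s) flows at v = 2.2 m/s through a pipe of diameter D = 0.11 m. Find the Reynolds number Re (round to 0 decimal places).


Re = rho * v * D / mu
Re = 819 * 2.2 * 0.11 / 0.0065
Re = 198.198 / 0.0065
Re = 30492


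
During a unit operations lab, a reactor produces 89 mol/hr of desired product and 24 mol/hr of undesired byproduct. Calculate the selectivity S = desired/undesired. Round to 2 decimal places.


S = desired product rate / undesired product rate
S = 89 / 24
S = 3.71


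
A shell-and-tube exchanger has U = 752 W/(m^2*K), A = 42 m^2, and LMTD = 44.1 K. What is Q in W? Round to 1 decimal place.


Q = U * A * LMTD
Q = 752 * 42 * 44.1
Q = 1392854.4 W


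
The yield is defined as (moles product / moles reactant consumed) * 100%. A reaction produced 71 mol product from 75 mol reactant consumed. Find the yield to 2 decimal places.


Yield = (moles product / moles consumed) * 100%
Yield = (71 / 75) * 100
Yield = 0.9467 * 100
Yield = 94.67%


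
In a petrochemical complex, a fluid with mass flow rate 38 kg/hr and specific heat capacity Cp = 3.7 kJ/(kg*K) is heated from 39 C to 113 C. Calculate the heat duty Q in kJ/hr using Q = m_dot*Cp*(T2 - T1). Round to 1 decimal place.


Q = m_dot * Cp * (T2 - T1)
Q = 38 * 3.7 * (113 - 39)
Q = 38 * 3.7 * 74
Q = 10404.4 kJ/hr


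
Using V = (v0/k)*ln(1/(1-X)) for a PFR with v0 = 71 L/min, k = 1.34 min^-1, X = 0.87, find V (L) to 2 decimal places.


V = (v0/k) * ln(1/(1-X))
V = (71/1.34) * ln(1/(1-0.87))
V = 52.985075 * ln(7.692308)
V = 52.985075 * 2.040221
V = 108.10 L


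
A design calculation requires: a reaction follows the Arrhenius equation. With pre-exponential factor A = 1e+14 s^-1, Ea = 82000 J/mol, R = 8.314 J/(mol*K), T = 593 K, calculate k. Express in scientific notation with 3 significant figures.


k = A * exp(-Ea/(R*T))
k = 1e+14 * exp(-82000 / (8.314 * 593))
k = 1e+14 * exp(-16.632179)
k = 5.98e+06


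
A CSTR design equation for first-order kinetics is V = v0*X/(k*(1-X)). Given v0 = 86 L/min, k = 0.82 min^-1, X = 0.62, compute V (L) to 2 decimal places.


V = v0 * X / (k * (1 - X))
V = 86 * 0.62 / (0.82 * (1 - 0.62))
V = 53.32 / (0.82 * 0.38)
V = 53.32 / 0.3116
V = 171.12 L


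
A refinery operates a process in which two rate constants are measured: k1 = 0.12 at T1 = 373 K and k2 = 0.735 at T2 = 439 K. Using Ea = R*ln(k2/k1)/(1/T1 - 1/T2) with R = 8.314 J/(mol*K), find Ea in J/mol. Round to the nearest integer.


Ea = R * ln(k2/k1) / (1/T1 - 1/T2)
ln(k2/k1) = ln(0.735/0.12) = 1.8123788
1/T1 - 1/T2 = 1/373 - 1/439 = 0.000403060819
Ea = 8.314 * 1.8123788 / 0.000403060819
Ea = 37384 J/mol


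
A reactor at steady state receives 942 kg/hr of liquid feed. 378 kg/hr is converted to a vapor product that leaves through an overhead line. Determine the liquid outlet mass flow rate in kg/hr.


Steady-state mass balance on the main outlet: F_out = F_in - F_removed
F_out = 942 - 378
F_out = 564 kg/hr


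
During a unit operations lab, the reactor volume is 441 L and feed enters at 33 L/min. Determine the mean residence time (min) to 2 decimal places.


tau = V / v0
tau = 441 / 33
tau = 13.36 min


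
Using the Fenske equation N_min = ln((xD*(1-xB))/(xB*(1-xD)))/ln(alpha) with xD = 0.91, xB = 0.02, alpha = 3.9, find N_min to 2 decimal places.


N_min = ln((xD*(1-xB))/(xB*(1-xD))) / ln(alpha)
Numerator inside ln: 0.8918 / 0.0018 = 495.444444
ln(495.444444) = 6.205455
ln(alpha) = ln(3.9) = 1.360977
N_min = 6.205455 / 1.360977 = 4.56


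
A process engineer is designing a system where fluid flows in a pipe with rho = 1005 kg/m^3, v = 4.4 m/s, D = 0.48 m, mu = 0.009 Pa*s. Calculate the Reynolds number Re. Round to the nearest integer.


Re = rho * v * D / mu
Re = 1005 * 4.4 * 0.48 / 0.009
Re = 2122.56 / 0.009
Re = 235840


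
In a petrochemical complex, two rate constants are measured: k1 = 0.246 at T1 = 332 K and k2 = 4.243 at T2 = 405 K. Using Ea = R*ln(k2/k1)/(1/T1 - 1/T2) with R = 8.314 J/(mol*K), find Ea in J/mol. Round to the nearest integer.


Ea = R * ln(k2/k1) / (1/T1 - 1/T2)
ln(k2/k1) = ln(4.243/0.246) = 2.8476943
1/T1 - 1/T2 = 1/332 - 1/405 = 0.00054291239
Ea = 8.314 * 2.8476943 / 0.00054291239
Ea = 43609 J/mol


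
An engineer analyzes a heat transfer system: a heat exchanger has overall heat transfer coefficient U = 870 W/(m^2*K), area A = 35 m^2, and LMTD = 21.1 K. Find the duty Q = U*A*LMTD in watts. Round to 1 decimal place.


Q = U * A * LMTD
Q = 870 * 35 * 21.1
Q = 642495.0 W


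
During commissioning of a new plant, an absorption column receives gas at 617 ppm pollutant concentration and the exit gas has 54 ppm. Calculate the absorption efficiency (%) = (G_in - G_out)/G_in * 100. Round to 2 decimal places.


Efficiency = (G_in - G_out) / G_in * 100%
Efficiency = (617 - 54) / 617 * 100
Efficiency = 563 / 617 * 100
Efficiency = 91.25%


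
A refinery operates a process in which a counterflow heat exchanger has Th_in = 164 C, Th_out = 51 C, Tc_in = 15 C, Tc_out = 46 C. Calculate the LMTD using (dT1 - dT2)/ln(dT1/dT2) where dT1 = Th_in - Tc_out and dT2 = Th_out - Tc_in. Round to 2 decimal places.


dT1 = Th_in - Tc_out = 164 - 46 = 118
dT2 = Th_out - Tc_in = 51 - 15 = 36
LMTD = (dT1 - dT2) / ln(dT1/dT2)
LMTD = (118 - 36) / ln(118/36)
LMTD = 69.07 K


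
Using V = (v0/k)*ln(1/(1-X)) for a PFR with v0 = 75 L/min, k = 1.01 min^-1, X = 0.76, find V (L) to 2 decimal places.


V = (v0/k) * ln(1/(1-X))
V = (75/1.01) * ln(1/(1-0.76))
V = 74.257426 * ln(4.166667)
V = 74.257426 * 1.427116
V = 105.97 L


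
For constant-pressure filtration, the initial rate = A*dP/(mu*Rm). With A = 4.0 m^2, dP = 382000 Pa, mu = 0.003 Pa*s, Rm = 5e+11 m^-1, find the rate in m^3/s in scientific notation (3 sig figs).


rate = A * dP / (mu * Rm)
rate = 4.0 * 382000 / (0.003 * 5e+11)
rate = 1528000.0 / 1.500e+09
rate = 1.02e-03 m^3/s


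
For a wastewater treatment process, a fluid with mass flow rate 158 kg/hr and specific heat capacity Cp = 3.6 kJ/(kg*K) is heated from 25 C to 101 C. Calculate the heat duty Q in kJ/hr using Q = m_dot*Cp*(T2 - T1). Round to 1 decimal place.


Q = m_dot * Cp * (T2 - T1)
Q = 158 * 3.6 * (101 - 25)
Q = 158 * 3.6 * 76
Q = 43228.8 kJ/hr


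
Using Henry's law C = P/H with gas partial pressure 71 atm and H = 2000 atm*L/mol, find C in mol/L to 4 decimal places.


C = P / H
C = 71 / 2000
C = 0.0355 mol/L


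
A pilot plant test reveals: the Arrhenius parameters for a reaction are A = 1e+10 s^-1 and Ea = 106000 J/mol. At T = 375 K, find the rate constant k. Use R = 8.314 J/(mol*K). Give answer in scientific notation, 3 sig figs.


k = A * exp(-Ea/(R*T))
k = 1e+10 * exp(-106000 / (8.314 * 375))
k = 1e+10 * exp(-33.998877)
k = 1.72e-05


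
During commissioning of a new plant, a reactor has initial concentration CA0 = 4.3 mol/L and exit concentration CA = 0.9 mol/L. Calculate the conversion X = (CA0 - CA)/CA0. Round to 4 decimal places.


X = (CA0 - CA) / CA0
X = (4.3 - 0.9) / 4.3
X = 3.4 / 4.3
X = 0.7907


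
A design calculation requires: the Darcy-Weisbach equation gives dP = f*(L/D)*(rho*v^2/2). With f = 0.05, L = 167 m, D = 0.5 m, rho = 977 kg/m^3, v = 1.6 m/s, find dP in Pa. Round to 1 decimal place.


dP = f * (L/D) * (rho*v^2/2)
dP = 0.05 * (167/0.5) * (977*1.6^2/2)
L/D = 334.0
rho*v^2/2 = 977*2.56/2 = 1250.56
dP = 0.05 * 334.0 * 1250.56
dP = 20884.4 Pa


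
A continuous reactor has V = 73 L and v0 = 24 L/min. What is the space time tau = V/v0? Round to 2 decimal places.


tau = V / v0
tau = 73 / 24
tau = 3.04 min


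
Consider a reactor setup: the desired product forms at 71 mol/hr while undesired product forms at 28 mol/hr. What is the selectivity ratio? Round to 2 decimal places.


S = desired product rate / undesired product rate
S = 71 / 28
S = 2.54


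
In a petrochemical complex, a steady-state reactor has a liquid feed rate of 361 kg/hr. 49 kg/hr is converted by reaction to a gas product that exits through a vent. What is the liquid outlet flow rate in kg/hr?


Steady-state mass balance on the main outlet: F_out = F_in - F_removed
F_out = 361 - 49
F_out = 312 kg/hr


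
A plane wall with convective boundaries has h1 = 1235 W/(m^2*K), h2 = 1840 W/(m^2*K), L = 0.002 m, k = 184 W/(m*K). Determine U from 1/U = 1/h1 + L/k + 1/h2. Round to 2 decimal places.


1/U = 1/h1 + L/k + 1/h2
1/U = 1/1235 + 0.002/184 + 1/1840
1/U = 0.0008097166 + 1.08696e-05 + 0.0005434783
1/U = 0.0013640645
U = 733.10 W/(m^2*K)


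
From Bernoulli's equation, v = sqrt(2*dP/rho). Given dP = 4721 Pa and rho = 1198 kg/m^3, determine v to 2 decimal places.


v = sqrt(2*dP/rho)
v = sqrt(2*4721/1198)
v = sqrt(7.881469)
v = 2.81 m/s


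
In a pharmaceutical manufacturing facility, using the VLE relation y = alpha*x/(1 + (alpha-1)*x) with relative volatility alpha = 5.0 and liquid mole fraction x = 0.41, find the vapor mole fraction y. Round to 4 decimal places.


y = alpha*x / (1 + (alpha-1)*x)
y = 5.0*0.41 / (1 + (5.0-1)*0.41)
y = 2.05 / (1 + 1.64)
y = 2.05 / 2.64
y = 0.7765


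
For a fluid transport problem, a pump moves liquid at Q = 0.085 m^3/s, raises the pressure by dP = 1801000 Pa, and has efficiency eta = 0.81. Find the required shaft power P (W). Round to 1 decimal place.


P = Q * dP / eta
P = 0.085 * 1801000 / 0.81
P = 153085.0 / 0.81
P = 188993.8 W


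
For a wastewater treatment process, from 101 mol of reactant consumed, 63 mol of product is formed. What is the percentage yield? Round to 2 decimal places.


Yield = (moles product / moles consumed) * 100%
Yield = (63 / 101) * 100
Yield = 0.6238 * 100
Yield = 62.38%


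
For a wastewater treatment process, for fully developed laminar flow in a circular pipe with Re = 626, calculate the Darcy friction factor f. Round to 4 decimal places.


f = 64 / Re
f = 64 / 626
f = 0.1022


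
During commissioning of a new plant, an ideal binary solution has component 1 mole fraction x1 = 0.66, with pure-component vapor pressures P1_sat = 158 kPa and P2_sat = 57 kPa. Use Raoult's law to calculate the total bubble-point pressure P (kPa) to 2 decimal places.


P = x1*P1_sat + x2*P2_sat
x2 = 1 - x1 = 1 - 0.66 = 0.34
P = 0.66*158 + 0.34*57
P = 104.28 + 19.38
P = 123.66 kPa


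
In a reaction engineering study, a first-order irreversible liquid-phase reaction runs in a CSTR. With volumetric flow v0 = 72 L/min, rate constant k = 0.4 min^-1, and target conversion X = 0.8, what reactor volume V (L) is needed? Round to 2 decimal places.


V = v0 * X / (k * (1 - X))
V = 72 * 0.8 / (0.4 * (1 - 0.8))
V = 57.6 / (0.4 * 0.2)
V = 57.6 / 0.08
V = 720.00 L


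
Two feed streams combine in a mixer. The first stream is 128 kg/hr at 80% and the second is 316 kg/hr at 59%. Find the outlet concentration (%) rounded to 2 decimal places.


Mass balance on solute: F1*x1 + F2*x2 = F3*x3
F3 = F1 + F2 = 128 + 316 = 444 kg/hr
x3 = (F1*x1 + F2*x2)/F3
x3 = (128*0.8 + 316*0.59) / 444
x3 = 65.05%


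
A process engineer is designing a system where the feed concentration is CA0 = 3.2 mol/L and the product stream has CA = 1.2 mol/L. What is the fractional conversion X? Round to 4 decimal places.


X = (CA0 - CA) / CA0
X = (3.2 - 1.2) / 3.2
X = 2.0 / 3.2
X = 0.6250


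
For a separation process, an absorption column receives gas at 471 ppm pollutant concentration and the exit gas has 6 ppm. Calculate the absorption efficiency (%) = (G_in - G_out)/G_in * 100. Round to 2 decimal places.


Efficiency = (G_in - G_out) / G_in * 100%
Efficiency = (471 - 6) / 471 * 100
Efficiency = 465 / 471 * 100
Efficiency = 98.73%


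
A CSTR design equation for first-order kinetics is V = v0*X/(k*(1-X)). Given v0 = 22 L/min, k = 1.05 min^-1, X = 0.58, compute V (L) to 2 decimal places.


V = v0 * X / (k * (1 - X))
V = 22 * 0.58 / (1.05 * (1 - 0.58))
V = 12.76 / (1.05 * 0.42)
V = 12.76 / 0.441
V = 28.93 L


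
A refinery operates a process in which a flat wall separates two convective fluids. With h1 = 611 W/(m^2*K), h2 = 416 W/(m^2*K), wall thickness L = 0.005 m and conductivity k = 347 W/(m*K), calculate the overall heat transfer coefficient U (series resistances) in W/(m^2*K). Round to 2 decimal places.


1/U = 1/h1 + L/k + 1/h2
1/U = 1/611 + 0.005/347 + 1/416
1/U = 0.0016366612 + 1.44092e-05 + 0.0024038462
1/U = 0.0040549166
U = 246.61 W/(m^2*K)


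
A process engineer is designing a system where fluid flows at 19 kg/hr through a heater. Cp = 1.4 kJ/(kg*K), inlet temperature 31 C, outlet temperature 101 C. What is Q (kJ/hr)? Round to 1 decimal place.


Q = m_dot * Cp * (T2 - T1)
Q = 19 * 1.4 * (101 - 31)
Q = 19 * 1.4 * 70
Q = 1862.0 kJ/hr


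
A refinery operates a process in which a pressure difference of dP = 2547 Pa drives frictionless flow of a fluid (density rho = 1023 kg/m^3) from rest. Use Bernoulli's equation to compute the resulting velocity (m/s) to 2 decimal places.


v = sqrt(2*dP/rho)
v = sqrt(2*2547/1023)
v = sqrt(4.979472)
v = 2.23 m/s


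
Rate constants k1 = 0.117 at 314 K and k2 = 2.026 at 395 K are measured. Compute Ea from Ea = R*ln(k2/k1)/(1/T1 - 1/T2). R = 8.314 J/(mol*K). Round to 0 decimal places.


Ea = R * ln(k2/k1) / (1/T1 - 1/T2)
ln(k2/k1) = ln(2.026/0.117) = 2.8516448
1/T1 - 1/T2 = 1/314 - 1/395 = 0.000653067806
Ea = 8.314 * 2.8516448 / 0.000653067806
Ea = 36303 J/mol


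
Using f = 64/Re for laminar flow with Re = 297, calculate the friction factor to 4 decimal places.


f = 64 / Re
f = 64 / 297
f = 0.2155


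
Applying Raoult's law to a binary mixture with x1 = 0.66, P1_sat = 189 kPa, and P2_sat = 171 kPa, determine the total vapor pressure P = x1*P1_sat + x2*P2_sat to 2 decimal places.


P = x1*P1_sat + x2*P2_sat
x2 = 1 - x1 = 1 - 0.66 = 0.34
P = 0.66*189 + 0.34*171
P = 124.74 + 58.14
P = 182.88 kPa


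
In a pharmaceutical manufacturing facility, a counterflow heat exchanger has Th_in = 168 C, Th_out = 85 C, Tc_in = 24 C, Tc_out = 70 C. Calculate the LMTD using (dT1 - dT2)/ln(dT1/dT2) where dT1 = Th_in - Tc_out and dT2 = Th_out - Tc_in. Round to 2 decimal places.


dT1 = Th_in - Tc_out = 168 - 70 = 98
dT2 = Th_out - Tc_in = 85 - 24 = 61
LMTD = (dT1 - dT2) / ln(dT1/dT2)
LMTD = (98 - 61) / ln(98/61)
LMTD = 78.04 K


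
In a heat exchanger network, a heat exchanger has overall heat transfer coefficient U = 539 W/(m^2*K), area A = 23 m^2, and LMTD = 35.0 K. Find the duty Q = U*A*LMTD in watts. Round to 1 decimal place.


Q = U * A * LMTD
Q = 539 * 23 * 35.0
Q = 433895.0 W


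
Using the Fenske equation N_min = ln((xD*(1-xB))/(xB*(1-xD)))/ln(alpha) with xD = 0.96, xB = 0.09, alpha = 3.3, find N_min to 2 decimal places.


N_min = ln((xD*(1-xB))/(xB*(1-xD))) / ln(alpha)
Numerator inside ln: 0.8736 / 0.0036 = 242.666667
ln(242.666667) = 5.491689
ln(alpha) = ln(3.3) = 1.193922
N_min = 5.491689 / 1.193922 = 4.60


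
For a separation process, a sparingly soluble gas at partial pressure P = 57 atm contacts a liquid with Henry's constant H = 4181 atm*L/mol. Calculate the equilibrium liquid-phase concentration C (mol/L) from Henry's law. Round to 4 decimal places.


C = P / H
C = 57 / 4181
C = 0.0136 mol/L


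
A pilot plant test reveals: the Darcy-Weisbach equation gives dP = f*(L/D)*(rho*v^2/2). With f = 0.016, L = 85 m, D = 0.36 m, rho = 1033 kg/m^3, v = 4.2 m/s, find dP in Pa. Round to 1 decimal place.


dP = f * (L/D) * (rho*v^2/2)
dP = 0.016 * (85/0.36) * (1033*4.2^2/2)
L/D = 236.11111111
rho*v^2/2 = 1033*17.64/2 = 9111.06
dP = 0.016 * 236.11111111 * 9111.06
dP = 34419.6 Pa


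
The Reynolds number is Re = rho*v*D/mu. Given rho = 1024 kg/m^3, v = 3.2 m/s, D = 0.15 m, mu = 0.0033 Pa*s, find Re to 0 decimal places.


Re = rho * v * D / mu
Re = 1024 * 3.2 * 0.15 / 0.0033
Re = 491.52 / 0.0033
Re = 148945


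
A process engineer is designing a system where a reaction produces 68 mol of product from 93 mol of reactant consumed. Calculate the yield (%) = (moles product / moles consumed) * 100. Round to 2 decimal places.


Yield = (moles product / moles consumed) * 100%
Yield = (68 / 93) * 100
Yield = 0.7312 * 100
Yield = 73.12%


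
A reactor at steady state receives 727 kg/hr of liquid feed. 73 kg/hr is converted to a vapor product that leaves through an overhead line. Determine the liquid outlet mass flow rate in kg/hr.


Steady-state mass balance on the main outlet: F_out = F_in - F_removed
F_out = 727 - 73
F_out = 654 kg/hr


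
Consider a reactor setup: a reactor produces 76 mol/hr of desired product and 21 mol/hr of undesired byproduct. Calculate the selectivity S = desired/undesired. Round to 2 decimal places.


S = desired product rate / undesired product rate
S = 76 / 21
S = 3.62


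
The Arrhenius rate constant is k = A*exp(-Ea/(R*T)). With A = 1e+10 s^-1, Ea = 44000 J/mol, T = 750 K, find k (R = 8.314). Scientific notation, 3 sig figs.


k = A * exp(-Ea/(R*T))
k = 1e+10 * exp(-44000 / (8.314 * 750))
k = 1e+10 * exp(-7.056371)
k = 8.62e+06


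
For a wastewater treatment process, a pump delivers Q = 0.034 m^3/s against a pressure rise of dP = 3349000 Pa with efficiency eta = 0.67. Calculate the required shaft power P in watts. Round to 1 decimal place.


P = Q * dP / eta
P = 0.034 * 3349000 / 0.67
P = 113866.0 / 0.67
P = 169949.3 W


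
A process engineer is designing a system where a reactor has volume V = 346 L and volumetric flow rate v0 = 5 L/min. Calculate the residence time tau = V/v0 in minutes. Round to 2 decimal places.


tau = V / v0
tau = 346 / 5
tau = 69.20 min


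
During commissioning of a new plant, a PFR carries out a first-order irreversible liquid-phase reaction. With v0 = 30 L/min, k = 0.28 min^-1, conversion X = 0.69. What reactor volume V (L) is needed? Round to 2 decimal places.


V = (v0/k) * ln(1/(1-X))
V = (30/0.28) * ln(1/(1-0.69))
V = 107.142857 * ln(3.225806)
V = 107.142857 * 1.171183
V = 125.48 L


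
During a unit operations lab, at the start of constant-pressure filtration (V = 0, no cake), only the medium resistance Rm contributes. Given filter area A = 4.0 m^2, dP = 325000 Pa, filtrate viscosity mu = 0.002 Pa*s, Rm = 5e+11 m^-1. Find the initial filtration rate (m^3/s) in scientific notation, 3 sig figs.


rate = A * dP / (mu * Rm)
rate = 4.0 * 325000 / (0.002 * 5e+11)
rate = 1300000.0 / 1.000e+09
rate = 1.30e-03 m^3/s


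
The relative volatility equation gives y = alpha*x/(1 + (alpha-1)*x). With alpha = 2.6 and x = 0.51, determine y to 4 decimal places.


y = alpha*x / (1 + (alpha-1)*x)
y = 2.6*0.51 / (1 + (2.6-1)*0.51)
y = 1.326 / (1 + 0.816)
y = 1.326 / 1.816
y = 0.7302


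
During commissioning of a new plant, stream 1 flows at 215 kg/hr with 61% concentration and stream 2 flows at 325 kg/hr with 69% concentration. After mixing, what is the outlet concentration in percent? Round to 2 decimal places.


Mass balance on solute: F1*x1 + F2*x2 = F3*x3
F3 = F1 + F2 = 215 + 325 = 540 kg/hr
x3 = (F1*x1 + F2*x2)/F3
x3 = (215*0.61 + 325*0.69) / 540
x3 = 65.81%


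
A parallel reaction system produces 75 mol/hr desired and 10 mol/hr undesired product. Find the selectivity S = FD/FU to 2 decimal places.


S = desired product rate / undesired product rate
S = 75 / 10
S = 7.50


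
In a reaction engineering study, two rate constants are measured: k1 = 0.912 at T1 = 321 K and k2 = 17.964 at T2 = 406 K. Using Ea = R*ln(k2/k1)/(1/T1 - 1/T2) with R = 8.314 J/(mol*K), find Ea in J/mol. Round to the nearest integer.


Ea = R * ln(k2/k1) / (1/T1 - 1/T2)
ln(k2/k1) = ln(17.964/0.912) = 2.980485
1/T1 - 1/T2 = 1/321 - 1/406 = 0.00065221061
Ea = 8.314 * 2.980485 / 0.00065221061
Ea = 37993 J/mol


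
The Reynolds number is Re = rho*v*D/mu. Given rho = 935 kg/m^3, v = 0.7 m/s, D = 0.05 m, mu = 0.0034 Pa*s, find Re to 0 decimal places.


Re = rho * v * D / mu
Re = 935 * 0.7 * 0.05 / 0.0034
Re = 32.725 / 0.0034
Re = 9625


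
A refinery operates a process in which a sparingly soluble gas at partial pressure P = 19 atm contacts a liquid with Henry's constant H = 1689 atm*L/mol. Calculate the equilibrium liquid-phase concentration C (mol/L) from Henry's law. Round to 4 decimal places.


C = P / H
C = 19 / 1689
C = 0.0112 mol/L


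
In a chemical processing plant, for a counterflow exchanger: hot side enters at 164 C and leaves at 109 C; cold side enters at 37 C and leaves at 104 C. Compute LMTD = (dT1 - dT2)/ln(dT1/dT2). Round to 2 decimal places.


dT1 = Th_in - Tc_out = 164 - 104 = 60
dT2 = Th_out - Tc_in = 109 - 37 = 72
LMTD = (dT1 - dT2) / ln(dT1/dT2)
LMTD = (60 - 72) / ln(60/72)
LMTD = 65.82 K


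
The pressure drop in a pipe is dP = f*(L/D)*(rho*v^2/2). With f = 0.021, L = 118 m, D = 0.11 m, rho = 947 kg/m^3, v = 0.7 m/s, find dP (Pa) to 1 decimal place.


dP = f * (L/D) * (rho*v^2/2)
dP = 0.021 * (118/0.11) * (947*0.7^2/2)
L/D = 1072.72727273
rho*v^2/2 = 947*0.49/2 = 232.015
dP = 0.021 * 1072.72727273 * 232.015
dP = 5226.7 Pa


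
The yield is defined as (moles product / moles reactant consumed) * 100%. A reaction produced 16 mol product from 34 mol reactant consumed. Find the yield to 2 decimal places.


Yield = (moles product / moles consumed) * 100%
Yield = (16 / 34) * 100
Yield = 0.4706 * 100
Yield = 47.06%


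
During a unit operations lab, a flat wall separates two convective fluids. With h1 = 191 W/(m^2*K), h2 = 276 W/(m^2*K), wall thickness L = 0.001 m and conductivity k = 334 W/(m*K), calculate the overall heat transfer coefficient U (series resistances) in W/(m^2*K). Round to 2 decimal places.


1/U = 1/h1 + L/k + 1/h2
1/U = 1/191 + 0.001/334 + 1/276
1/U = 0.0052356021 + 2.994e-06 + 0.0036231884
1/U = 0.0088617845
U = 112.84 W/(m^2*K)


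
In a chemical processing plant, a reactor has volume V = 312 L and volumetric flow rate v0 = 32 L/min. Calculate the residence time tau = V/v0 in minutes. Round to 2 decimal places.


tau = V / v0
tau = 312 / 32
tau = 9.75 min


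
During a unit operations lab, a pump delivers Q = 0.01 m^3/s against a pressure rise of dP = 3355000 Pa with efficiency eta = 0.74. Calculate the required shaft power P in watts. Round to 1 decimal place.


P = Q * dP / eta
P = 0.01 * 3355000 / 0.74
P = 33550.0 / 0.74
P = 45337.8 W


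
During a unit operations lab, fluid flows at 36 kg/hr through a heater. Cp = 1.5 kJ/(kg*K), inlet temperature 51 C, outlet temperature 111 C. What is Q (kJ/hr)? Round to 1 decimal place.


Q = m_dot * Cp * (T2 - T1)
Q = 36 * 1.5 * (111 - 51)
Q = 36 * 1.5 * 60
Q = 3240.0 kJ/hr


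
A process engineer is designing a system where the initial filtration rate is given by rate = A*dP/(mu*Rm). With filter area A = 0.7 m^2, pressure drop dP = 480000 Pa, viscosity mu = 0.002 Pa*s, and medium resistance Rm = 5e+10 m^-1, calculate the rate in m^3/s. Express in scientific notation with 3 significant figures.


rate = A * dP / (mu * Rm)
rate = 0.7 * 480000 / (0.002 * 5e+10)
rate = 336000.0 / 1.000e+08
rate = 3.36e-03 m^3/s


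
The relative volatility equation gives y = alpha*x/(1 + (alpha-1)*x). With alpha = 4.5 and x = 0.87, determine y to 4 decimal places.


y = alpha*x / (1 + (alpha-1)*x)
y = 4.5*0.87 / (1 + (4.5-1)*0.87)
y = 3.915 / (1 + 3.045)
y = 3.915 / 4.045
y = 0.9679


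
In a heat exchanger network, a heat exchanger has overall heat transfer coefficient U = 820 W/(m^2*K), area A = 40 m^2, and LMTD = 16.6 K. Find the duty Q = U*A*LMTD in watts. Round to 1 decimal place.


Q = U * A * LMTD
Q = 820 * 40 * 16.6
Q = 544480.0 W


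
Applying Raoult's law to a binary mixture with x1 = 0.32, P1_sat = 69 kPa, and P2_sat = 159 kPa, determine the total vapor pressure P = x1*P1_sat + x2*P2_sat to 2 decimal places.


P = x1*P1_sat + x2*P2_sat
x2 = 1 - x1 = 1 - 0.32 = 0.68
P = 0.32*69 + 0.68*159
P = 22.08 + 108.12
P = 130.20 kPa


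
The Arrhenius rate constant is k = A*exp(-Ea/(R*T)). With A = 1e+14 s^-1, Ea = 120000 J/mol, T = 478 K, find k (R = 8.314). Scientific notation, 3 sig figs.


k = A * exp(-Ea/(R*T))
k = 1e+14 * exp(-120000 / (8.314 * 478))
k = 1e+14 * exp(-30.195577)
k = 7.70e+00


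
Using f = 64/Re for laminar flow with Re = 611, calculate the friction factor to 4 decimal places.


f = 64 / Re
f = 64 / 611
f = 0.1047


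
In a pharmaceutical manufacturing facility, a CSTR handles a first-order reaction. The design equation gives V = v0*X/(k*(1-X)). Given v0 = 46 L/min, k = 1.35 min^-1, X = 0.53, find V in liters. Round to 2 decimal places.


V = v0 * X / (k * (1 - X))
V = 46 * 0.53 / (1.35 * (1 - 0.53))
V = 24.38 / (1.35 * 0.47)
V = 24.38 / 0.6345
V = 38.42 L


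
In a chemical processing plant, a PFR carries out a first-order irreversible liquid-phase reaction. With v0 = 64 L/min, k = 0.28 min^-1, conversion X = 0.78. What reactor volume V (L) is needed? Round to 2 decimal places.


V = (v0/k) * ln(1/(1-X))
V = (64/0.28) * ln(1/(1-0.78))
V = 228.571429 * ln(4.545455)
V = 228.571429 * 1.514128
V = 346.09 L


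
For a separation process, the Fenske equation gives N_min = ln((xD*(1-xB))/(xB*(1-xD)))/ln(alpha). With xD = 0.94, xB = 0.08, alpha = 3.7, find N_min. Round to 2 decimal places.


N_min = ln((xD*(1-xB))/(xB*(1-xD))) / ln(alpha)
Numerator inside ln: 0.8648 / 0.0048 = 180.166667
ln(180.166667) = 5.193882
ln(alpha) = ln(3.7) = 1.308333
N_min = 5.193882 / 1.308333 = 3.97


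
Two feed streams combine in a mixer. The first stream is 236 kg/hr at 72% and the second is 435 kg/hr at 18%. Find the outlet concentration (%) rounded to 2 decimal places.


Mass balance on solute: F1*x1 + F2*x2 = F3*x3
F3 = F1 + F2 = 236 + 435 = 671 kg/hr
x3 = (F1*x1 + F2*x2)/F3
x3 = (236*0.72 + 435*0.18) / 671
x3 = 36.99%


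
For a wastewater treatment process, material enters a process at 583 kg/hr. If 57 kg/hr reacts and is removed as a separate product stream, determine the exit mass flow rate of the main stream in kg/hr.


Steady-state mass balance on the main outlet: F_out = F_in - F_removed
F_out = 583 - 57
F_out = 526 kg/hr


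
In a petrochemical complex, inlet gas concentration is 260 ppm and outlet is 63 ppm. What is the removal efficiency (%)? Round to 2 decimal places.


Efficiency = (G_in - G_out) / G_in * 100%
Efficiency = (260 - 63) / 260 * 100
Efficiency = 197 / 260 * 100
Efficiency = 75.77%


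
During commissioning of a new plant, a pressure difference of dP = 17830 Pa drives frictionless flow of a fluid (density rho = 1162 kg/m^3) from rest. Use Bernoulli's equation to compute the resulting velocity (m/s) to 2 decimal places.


v = sqrt(2*dP/rho)
v = sqrt(2*17830/1162)
v = sqrt(30.688468)
v = 5.54 m/s


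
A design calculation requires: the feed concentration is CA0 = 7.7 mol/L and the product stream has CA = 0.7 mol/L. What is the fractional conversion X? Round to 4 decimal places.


X = (CA0 - CA) / CA0
X = (7.7 - 0.7) / 7.7
X = 7.0 / 7.7
X = 0.9091


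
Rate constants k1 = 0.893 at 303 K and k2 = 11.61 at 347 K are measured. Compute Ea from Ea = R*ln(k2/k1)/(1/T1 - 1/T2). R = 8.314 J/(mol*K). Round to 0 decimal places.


Ea = R * ln(k2/k1) / (1/T1 - 1/T2)
ln(k2/k1) = ln(11.61/0.893) = 2.5650355
1/T1 - 1/T2 = 1/303 - 1/347 = 0.000418485653
Ea = 8.314 * 2.5650355 / 0.000418485653
Ea = 50959 J/mol


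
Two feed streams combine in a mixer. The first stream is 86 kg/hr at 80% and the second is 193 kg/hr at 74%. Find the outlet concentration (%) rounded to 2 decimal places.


Mass balance on solute: F1*x1 + F2*x2 = F3*x3
F3 = F1 + F2 = 86 + 193 = 279 kg/hr
x3 = (F1*x1 + F2*x2)/F3
x3 = (86*0.8 + 193*0.74) / 279
x3 = 75.85%


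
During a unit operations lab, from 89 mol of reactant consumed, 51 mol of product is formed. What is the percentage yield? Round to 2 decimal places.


Yield = (moles product / moles consumed) * 100%
Yield = (51 / 89) * 100
Yield = 0.573 * 100
Yield = 57.30%


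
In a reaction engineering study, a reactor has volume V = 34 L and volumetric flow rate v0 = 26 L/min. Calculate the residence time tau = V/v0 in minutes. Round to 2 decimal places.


tau = V / v0
tau = 34 / 26
tau = 1.31 min


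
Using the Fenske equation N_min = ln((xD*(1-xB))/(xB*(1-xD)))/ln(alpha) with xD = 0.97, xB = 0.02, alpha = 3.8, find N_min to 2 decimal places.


N_min = ln((xD*(1-xB))/(xB*(1-xD))) / ln(alpha)
Numerator inside ln: 0.9506 / 0.0006 = 1584.333333
ln(1584.333333) = 7.367919
ln(alpha) = ln(3.8) = 1.335001
N_min = 7.367919 / 1.335001 = 5.52


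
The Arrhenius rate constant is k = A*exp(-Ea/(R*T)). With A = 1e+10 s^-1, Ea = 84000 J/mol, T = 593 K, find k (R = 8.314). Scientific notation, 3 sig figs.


k = A * exp(-Ea/(R*T))
k = 1e+10 * exp(-84000 / (8.314 * 593))
k = 1e+10 * exp(-17.037841)
k = 3.99e+02


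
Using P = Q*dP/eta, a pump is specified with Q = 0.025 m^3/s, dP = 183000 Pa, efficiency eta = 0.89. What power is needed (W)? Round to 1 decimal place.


P = Q * dP / eta
P = 0.025 * 183000 / 0.89
P = 4575.0 / 0.89
P = 5140.4 W


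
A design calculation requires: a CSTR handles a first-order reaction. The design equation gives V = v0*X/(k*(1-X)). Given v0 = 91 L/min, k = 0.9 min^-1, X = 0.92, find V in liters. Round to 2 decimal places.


V = v0 * X / (k * (1 - X))
V = 91 * 0.92 / (0.9 * (1 - 0.92))
V = 83.72 / (0.9 * 0.08)
V = 83.72 / 0.072
V = 1162.78 L


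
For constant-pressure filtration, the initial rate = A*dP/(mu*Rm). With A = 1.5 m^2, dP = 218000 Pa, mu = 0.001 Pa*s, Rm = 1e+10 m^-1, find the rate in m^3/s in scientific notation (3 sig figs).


rate = A * dP / (mu * Rm)
rate = 1.5 * 218000 / (0.001 * 1e+10)
rate = 327000.0 / 1.000e+07
rate = 3.27e-02 m^3/s


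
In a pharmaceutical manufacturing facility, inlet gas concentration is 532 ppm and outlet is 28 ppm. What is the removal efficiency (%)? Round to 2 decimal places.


Efficiency = (G_in - G_out) / G_in * 100%
Efficiency = (532 - 28) / 532 * 100
Efficiency = 504 / 532 * 100
Efficiency = 94.74%


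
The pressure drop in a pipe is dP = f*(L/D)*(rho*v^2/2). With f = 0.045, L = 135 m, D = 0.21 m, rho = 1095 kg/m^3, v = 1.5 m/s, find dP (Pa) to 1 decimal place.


dP = f * (L/D) * (rho*v^2/2)
dP = 0.045 * (135/0.21) * (1095*1.5^2/2)
L/D = 642.85714286
rho*v^2/2 = 1095*2.25/2 = 1231.875
dP = 0.045 * 642.85714286 * 1231.875
dP = 35636.4 Pa


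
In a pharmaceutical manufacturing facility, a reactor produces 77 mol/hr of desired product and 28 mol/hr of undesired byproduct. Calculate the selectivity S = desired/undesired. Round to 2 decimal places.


S = desired product rate / undesired product rate
S = 77 / 28
S = 2.75


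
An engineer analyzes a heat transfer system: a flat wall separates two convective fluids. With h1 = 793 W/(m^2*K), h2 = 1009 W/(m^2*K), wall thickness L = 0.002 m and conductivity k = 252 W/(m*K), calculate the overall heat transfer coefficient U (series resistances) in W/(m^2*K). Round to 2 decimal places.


1/U = 1/h1 + L/k + 1/h2
1/U = 1/793 + 0.002/252 + 1/1009
1/U = 0.001261034 + 7.9365e-06 + 0.0009910803
1/U = 0.0022600508
U = 442.47 W/(m^2*K)


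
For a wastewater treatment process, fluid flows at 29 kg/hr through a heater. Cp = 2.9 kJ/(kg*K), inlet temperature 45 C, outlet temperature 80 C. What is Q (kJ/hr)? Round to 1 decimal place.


Q = m_dot * Cp * (T2 - T1)
Q = 29 * 2.9 * (80 - 45)
Q = 29 * 2.9 * 35
Q = 2943.5 kJ/hr


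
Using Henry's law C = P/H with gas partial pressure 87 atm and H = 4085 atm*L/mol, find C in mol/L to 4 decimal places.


C = P / H
C = 87 / 4085
C = 0.0213 mol/L


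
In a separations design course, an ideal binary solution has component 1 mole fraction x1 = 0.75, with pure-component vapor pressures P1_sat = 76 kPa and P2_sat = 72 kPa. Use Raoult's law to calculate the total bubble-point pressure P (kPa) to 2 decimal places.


P = x1*P1_sat + x2*P2_sat
x2 = 1 - x1 = 1 - 0.75 = 0.25
P = 0.75*76 + 0.25*72
P = 57.0 + 18.0
P = 75.00 kPa


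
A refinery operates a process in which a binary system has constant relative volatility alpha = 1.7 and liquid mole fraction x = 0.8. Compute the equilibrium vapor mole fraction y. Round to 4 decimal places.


y = alpha*x / (1 + (alpha-1)*x)
y = 1.7*0.8 / (1 + (1.7-1)*0.8)
y = 1.36 / (1 + 0.56)
y = 1.36 / 1.56
y = 0.8718


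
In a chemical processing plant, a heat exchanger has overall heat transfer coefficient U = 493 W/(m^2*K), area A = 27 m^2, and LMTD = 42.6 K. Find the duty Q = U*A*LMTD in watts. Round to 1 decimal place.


Q = U * A * LMTD
Q = 493 * 27 * 42.6
Q = 567048.6 W


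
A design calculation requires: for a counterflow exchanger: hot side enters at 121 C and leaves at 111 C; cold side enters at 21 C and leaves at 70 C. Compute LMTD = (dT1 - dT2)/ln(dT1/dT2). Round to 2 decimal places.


dT1 = Th_in - Tc_out = 121 - 70 = 51
dT2 = Th_out - Tc_in = 111 - 21 = 90
LMTD = (dT1 - dT2) / ln(dT1/dT2)
LMTD = (51 - 90) / ln(51/90)
LMTD = 68.66 K


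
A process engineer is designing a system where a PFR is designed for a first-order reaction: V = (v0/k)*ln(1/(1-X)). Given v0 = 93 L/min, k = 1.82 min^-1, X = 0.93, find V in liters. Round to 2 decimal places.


V = (v0/k) * ln(1/(1-X))
V = (93/1.82) * ln(1/(1-0.93))
V = 51.098901 * ln(14.285714)
V = 51.098901 * 2.65926
V = 135.89 L
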